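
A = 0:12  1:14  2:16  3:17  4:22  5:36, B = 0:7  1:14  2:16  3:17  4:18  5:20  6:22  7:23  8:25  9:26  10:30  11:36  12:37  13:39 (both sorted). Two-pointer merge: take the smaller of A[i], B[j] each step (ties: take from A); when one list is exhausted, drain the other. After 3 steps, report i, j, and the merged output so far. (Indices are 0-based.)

i=2, j=1, merged so far=[7, 12, 14]

[i=0,j=0] A[i]=12>B[j]=7 take 7 → j++
[i=0,j=1] A[i]=12<=B[j]=14 take 12 → i++
[i=1,j=1] A[i]=14<=B[j]=14 take 14 → i++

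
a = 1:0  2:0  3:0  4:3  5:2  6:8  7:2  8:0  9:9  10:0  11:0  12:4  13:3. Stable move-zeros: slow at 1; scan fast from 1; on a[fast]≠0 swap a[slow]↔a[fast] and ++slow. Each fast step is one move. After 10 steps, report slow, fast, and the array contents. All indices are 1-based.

(s=1,f=1) a[fast]=0 → fast++
(s=1,f=2) a[fast]=0 → fast++
(s=1,f=3) a[fast]=0 → fast++
(s=1,f=4) a[fast]=3≠0 swap→a[1]=3 → slow++,fast++
(s=2,f=5) a[fast]=2≠0 swap→a[2]=2 → slow++,fast++
(s=3,f=6) a[fast]=8≠0 swap→a[3]=8 → slow++,fast++
(s=4,f=7) a[fast]=2≠0 swap→a[4]=2 → slow++,fast++
(s=5,f=8) a[fast]=0 → fast++
(s=5,f=9) a[fast]=9≠0 swap→a[5]=9 → slow++,fast++
(s=6,f=10) a[fast]=0 → fast++

slow=6, fast=11, a=[3, 2, 8, 2, 9, 0, 0, 0, 0, 0, 0, 4, 3]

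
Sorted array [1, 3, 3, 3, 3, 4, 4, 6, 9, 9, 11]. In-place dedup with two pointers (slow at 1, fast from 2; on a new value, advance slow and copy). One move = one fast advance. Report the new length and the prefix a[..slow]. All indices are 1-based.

length 6; prefix = [1, 3, 4, 6, 9, 11]

(s=1,f=2) a[fast]=3≠a[slow]=1 write a[2]=3 → slow++,fast++
(s=2,f=3) a[fast]=3=a[slow] dup → fast++
(s=2,f=4) a[fast]=3=a[slow] dup → fast++
(s=2,f=5) a[fast]=3=a[slow] dup → fast++
(s=2,f=6) a[fast]=4≠a[slow]=3 write a[3]=4 → slow++,fast++
(s=3,f=7) a[fast]=4=a[slow] dup → fast++
(s=3,f=8) a[fast]=6≠a[slow]=4 write a[4]=6 → slow++,fast++
(s=4,f=9) a[fast]=9≠a[slow]=6 write a[5]=9 → slow++,fast++
(s=5,f=10) a[fast]=9=a[slow] dup → fast++
(s=5,f=11) a[fast]=11≠a[slow]=9 write a[6]=11 → slow++,fast++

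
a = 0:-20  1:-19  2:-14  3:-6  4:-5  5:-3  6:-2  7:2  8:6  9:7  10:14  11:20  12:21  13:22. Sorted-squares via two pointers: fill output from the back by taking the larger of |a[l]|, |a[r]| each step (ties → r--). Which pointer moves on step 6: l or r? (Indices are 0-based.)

r

[0,13] |-20|<=|22| out[13]=484 → r--
[0,12] |-20|<=|21| out[12]=441 → r--
[0,11] |-20|<=|20| out[11]=400 → r--
[0,10] |-20|>|14| out[10]=400 → l++
[1,10] |-19|>|14| out[9]=361 → l++
[2,10] |-14|<=|14| out[8]=196 → r--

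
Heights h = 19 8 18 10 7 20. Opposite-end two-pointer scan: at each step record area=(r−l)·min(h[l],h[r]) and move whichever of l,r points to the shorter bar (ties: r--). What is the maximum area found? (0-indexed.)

max area = 95

l=0 r=5: min(19,20)*5=95 best=95 *, l++
l=1 r=5: min(8,20)*4=32 best=95, l++
l=2 r=5: min(18,20)*3=54 best=95, l++
l=3 r=5: min(10,20)*2=20 best=95, l++
l=4 r=5: min(7,20)*1=7 best=95, l++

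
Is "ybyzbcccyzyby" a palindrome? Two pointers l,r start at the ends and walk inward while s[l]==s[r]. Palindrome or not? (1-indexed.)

not a palindrome (mismatch at 5,9)

l=1 r=13: 'y'=='y', l++,r--
l=2 r=12: 'b'=='b', l++,r--
l=3 r=11: 'y'=='y', l++,r--
l=4 r=10: 'z'=='z', l++,r--
l=5 r=9: 'b'!='y', stop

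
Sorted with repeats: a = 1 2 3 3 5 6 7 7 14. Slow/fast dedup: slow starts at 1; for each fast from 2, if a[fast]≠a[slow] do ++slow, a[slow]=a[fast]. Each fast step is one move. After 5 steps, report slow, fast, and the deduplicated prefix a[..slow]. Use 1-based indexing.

slow=5, fast=7, prefix=[1, 2, 3, 5, 6]

slow=1 fast=2: a[fast]=2≠a[slow]=1 write a[2]=2, slow++,fast++
slow=2 fast=3: a[fast]=3≠a[slow]=2 write a[3]=3, slow++,fast++
slow=3 fast=4: a[fast]=3=a[slow] dup, fast++
slow=3 fast=5: a[fast]=5≠a[slow]=3 write a[4]=5, slow++,fast++
slow=4 fast=6: a[fast]=6≠a[slow]=5 write a[5]=6, slow++,fast++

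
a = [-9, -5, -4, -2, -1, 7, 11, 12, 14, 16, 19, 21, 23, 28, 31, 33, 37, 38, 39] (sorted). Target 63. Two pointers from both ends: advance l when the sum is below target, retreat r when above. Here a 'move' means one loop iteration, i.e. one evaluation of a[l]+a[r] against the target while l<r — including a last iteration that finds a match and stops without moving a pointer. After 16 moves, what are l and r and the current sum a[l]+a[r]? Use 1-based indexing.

l=1 r=19: -9+39=30 <63, l++
l=2 r=19: -5+39=34 <63, l++
l=3 r=19: -4+39=35 <63, l++
l=4 r=19: -2+39=37 <63, l++
l=5 r=19: -1+39=38 <63, l++
l=6 r=19: 7+39=46 <63, l++
l=7 r=19: 11+39=50 <63, l++
l=8 r=19: 12+39=51 <63, l++
l=9 r=19: 14+39=53 <63, l++
l=10 r=19: 16+39=55 <63, l++
l=11 r=19: 19+39=58 <63, l++
l=12 r=19: 21+39=60 <63, l++
l=13 r=19: 23+39=62 <63, l++
l=14 r=19: 28+39=67 >63, r--
l=14 r=18: 28+38=66 >63, r--
l=14 r=17: 28+37=65 >63, r--

l=14, r=16, sum=61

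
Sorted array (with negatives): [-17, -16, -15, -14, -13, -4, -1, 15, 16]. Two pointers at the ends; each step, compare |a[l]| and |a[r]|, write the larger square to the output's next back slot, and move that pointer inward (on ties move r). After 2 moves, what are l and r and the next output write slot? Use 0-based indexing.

l=1, r=7, next write slot=6

[0,8] |-17|>|16| out[8]=289 → l++
[1,8] |-16|<=|16| out[7]=256 → r--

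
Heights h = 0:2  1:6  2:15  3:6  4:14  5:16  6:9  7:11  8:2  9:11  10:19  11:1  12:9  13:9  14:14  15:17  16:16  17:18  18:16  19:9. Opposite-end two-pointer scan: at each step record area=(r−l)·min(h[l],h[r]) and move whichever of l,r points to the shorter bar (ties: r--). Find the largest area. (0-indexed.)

[0,19] min(2,9)*19=38 best=38 * → l++
[1,19] min(6,9)*18=108 best=108 * → l++
[2,19] min(15,9)*17=153 best=153 * → r--
[2,18] min(15,16)*16=240 best=240 * → l++
[3,18] min(6,16)*15=90 best=240 → l++
[4,18] min(14,16)*14=196 best=240 → l++
[5,18] min(16,16)*13=208 best=240 → r--
[5,17] min(16,18)*12=192 best=240 → l++
[6,17] min(9,18)*11=99 best=240 → l++
[7,17] min(11,18)*10=110 best=240 → l++
[8,17] min(2,18)*9=18 best=240 → l++
[9,17] min(11,18)*8=88 best=240 → l++
[10,17] min(19,18)*7=126 best=240 → r--
[10,16] min(19,16)*6=96 best=240 → r--
[10,15] min(19,17)*5=85 best=240 → r--
[10,14] min(19,14)*4=56 best=240 → r--
[10,13] min(19,9)*3=27 best=240 → r--
[10,12] min(19,9)*2=18 best=240 → r--
[10,11] min(19,1)*1=1 best=240 → r--

max area = 240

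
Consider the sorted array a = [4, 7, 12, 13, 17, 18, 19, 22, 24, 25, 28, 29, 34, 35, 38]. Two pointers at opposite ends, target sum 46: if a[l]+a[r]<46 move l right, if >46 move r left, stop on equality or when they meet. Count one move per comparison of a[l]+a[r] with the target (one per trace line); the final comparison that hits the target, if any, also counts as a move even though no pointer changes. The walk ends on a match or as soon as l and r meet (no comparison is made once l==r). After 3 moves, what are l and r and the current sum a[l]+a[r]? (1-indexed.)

l=1 r=15: 4+38=42 <46, l++
l=2 r=15: 7+38=45 <46, l++
l=3 r=15: 12+38=50 >46, r--

l=3, r=14, sum=47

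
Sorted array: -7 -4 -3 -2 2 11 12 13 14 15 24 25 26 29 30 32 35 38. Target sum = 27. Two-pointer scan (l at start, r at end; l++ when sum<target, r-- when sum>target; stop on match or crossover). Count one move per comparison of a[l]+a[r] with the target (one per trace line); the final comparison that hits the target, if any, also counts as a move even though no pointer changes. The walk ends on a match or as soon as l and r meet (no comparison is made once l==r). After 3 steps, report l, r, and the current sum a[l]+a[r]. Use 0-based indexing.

l=1, r=15, sum=28

[0,17] -7+38=31 >27 → r--
[0,16] -7+35=28 >27 → r--
[0,15] -7+32=25 <27 → l++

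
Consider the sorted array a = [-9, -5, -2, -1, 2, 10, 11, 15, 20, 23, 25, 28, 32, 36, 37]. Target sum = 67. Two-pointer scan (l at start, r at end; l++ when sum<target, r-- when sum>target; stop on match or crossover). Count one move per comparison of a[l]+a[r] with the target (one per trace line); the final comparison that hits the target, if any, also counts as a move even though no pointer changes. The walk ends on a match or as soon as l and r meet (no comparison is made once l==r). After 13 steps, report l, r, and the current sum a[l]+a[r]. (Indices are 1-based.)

[1,15] -9+37=28 <67 → l++
[2,15] -5+37=32 <67 → l++
[3,15] -2+37=35 <67 → l++
[4,15] -1+37=36 <67 → l++
[5,15] 2+37=39 <67 → l++
[6,15] 10+37=47 <67 → l++
[7,15] 11+37=48 <67 → l++
[8,15] 15+37=52 <67 → l++
[9,15] 20+37=57 <67 → l++
[10,15] 23+37=60 <67 → l++
[11,15] 25+37=62 <67 → l++
[12,15] 28+37=65 <67 → l++
[13,15] 32+37=69 >67 → r--

l=13, r=14, sum=68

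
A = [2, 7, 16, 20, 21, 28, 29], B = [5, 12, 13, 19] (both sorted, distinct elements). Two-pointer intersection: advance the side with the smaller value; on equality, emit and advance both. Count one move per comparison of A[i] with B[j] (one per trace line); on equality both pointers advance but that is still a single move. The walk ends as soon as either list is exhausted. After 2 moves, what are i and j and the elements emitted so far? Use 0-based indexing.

i=1, j=1, emitted=[]

i=0 j=0: 2<5, i++
i=1 j=0: 7>5, j++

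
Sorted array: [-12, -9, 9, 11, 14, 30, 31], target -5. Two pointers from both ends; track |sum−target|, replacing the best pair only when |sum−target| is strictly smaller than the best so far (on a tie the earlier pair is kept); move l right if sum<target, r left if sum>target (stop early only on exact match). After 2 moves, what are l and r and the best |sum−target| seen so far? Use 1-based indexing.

l=1, r=5, best |Δ|=23

l=1 r=7: -12+31=19 d=24 *, r--
l=1 r=6: -12+30=18 d=23 *, r--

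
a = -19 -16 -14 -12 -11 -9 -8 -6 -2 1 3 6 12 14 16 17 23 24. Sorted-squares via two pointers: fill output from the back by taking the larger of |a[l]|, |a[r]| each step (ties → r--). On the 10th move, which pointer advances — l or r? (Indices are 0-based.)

l=0 r=17: |-19|<=|24| out[17]=576, r--
l=0 r=16: |-19|<=|23| out[16]=529, r--
l=0 r=15: |-19|>|17| out[15]=361, l++
l=1 r=15: |-16|<=|17| out[14]=289, r--
l=1 r=14: |-16|<=|16| out[13]=256, r--
l=1 r=13: |-16|>|14| out[12]=256, l++
l=2 r=13: |-14|<=|14| out[11]=196, r--
l=2 r=12: |-14|>|12| out[10]=196, l++
l=3 r=12: |-12|<=|12| out[9]=144, r--
l=3 r=11: |-12|>|6| out[8]=144, l++

l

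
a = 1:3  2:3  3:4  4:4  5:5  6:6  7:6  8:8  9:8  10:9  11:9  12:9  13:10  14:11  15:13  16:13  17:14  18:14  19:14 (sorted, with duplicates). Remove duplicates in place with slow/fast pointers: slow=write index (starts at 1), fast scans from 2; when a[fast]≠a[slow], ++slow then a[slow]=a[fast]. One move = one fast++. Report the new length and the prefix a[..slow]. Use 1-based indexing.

length 10; prefix = [3, 4, 5, 6, 8, 9, 10, 11, 13, 14]

slow=1 fast=2: a[fast]=3=a[slow] dup, fast++
slow=1 fast=3: a[fast]=4≠a[slow]=3 write a[2]=4, slow++,fast++
slow=2 fast=4: a[fast]=4=a[slow] dup, fast++
slow=2 fast=5: a[fast]=5≠a[slow]=4 write a[3]=5, slow++,fast++
slow=3 fast=6: a[fast]=6≠a[slow]=5 write a[4]=6, slow++,fast++
slow=4 fast=7: a[fast]=6=a[slow] dup, fast++
slow=4 fast=8: a[fast]=8≠a[slow]=6 write a[5]=8, slow++,fast++
slow=5 fast=9: a[fast]=8=a[slow] dup, fast++
slow=5 fast=10: a[fast]=9≠a[slow]=8 write a[6]=9, slow++,fast++
slow=6 fast=11: a[fast]=9=a[slow] dup, fast++
slow=6 fast=12: a[fast]=9=a[slow] dup, fast++
slow=6 fast=13: a[fast]=10≠a[slow]=9 write a[7]=10, slow++,fast++
slow=7 fast=14: a[fast]=11≠a[slow]=10 write a[8]=11, slow++,fast++
slow=8 fast=15: a[fast]=13≠a[slow]=11 write a[9]=13, slow++,fast++
slow=9 fast=16: a[fast]=13=a[slow] dup, fast++
slow=9 fast=17: a[fast]=14≠a[slow]=13 write a[10]=14, slow++,fast++
slow=10 fast=18: a[fast]=14=a[slow] dup, fast++
slow=10 fast=19: a[fast]=14=a[slow] dup, fast++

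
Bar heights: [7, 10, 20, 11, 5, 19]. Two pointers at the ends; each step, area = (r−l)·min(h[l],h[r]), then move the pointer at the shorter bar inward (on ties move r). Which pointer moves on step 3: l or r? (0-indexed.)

l=0 r=5: min(7,19)*5=35 best=35 *, l++
l=1 r=5: min(10,19)*4=40 best=40 *, l++
l=2 r=5: min(20,19)*3=57 best=57 *, r--

r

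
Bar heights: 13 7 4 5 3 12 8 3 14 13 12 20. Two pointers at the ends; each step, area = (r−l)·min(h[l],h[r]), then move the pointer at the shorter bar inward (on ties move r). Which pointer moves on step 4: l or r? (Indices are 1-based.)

l

[1,12] min(13,20)*11=143 best=143 * → l++
[2,12] min(7,20)*10=70 best=143 → l++
[3,12] min(4,20)*9=36 best=143 → l++
[4,12] min(5,20)*8=40 best=143 → l++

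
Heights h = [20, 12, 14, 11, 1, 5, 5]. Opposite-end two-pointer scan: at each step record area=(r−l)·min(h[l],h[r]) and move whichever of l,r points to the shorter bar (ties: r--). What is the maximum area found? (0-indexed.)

l=0 r=6: min(20,5)*6=30 best=30 *, r--
l=0 r=5: min(20,5)*5=25 best=30, r--
l=0 r=4: min(20,1)*4=4 best=30, r--
l=0 r=3: min(20,11)*3=33 best=33 *, r--
l=0 r=2: min(20,14)*2=28 best=33, r--
l=0 r=1: min(20,12)*1=12 best=33, r--

max area = 33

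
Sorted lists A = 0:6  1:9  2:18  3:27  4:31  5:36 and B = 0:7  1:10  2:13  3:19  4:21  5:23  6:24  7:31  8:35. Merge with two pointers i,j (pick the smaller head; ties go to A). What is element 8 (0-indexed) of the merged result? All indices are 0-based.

[i=0,j=0] A[i]=6<=B[j]=7 take 6 → i++
[i=1,j=0] A[i]=9>B[j]=7 take 7 → j++
[i=1,j=1] A[i]=9<=B[j]=10 take 9 → i++
[i=2,j=1] A[i]=18>B[j]=10 take 10 → j++
[i=2,j=2] A[i]=18>B[j]=13 take 13 → j++
[i=2,j=3] A[i]=18<=B[j]=19 take 18 → i++
[i=3,j=3] A[i]=27>B[j]=19 take 19 → j++
[i=3,j=4] A[i]=27>B[j]=21 take 21 → j++
[i=3,j=5] A[i]=27>B[j]=23 take 23 → j++
[i=3,j=6] A[i]=27>B[j]=24 take 24 → j++
[i=3,j=7] A[i]=27<=B[j]=31 take 27 → i++
[i=4,j=7] A[i]=31<=B[j]=31 take 31 → i++
[i=5,j=7] A[i]=36>B[j]=31 take 31 → j++
[i=5,j=8] A[i]=36>B[j]=35 take 35 → j++
[i=5,j=9] B done, take A[i]=36 → i++

merged[8] = 23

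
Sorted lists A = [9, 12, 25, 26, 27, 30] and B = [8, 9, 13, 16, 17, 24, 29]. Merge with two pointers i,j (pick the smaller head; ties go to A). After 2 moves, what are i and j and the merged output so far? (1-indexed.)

i=2, j=2, merged so far=[8, 9]

i=1 j=1: A[i]=9>B[j]=8 take 8, j++
i=1 j=2: A[i]=9<=B[j]=9 take 9, i++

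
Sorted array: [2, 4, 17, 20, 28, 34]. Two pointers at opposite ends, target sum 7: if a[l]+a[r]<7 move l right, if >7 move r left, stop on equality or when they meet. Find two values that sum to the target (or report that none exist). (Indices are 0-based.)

no pair

[0,5] 2+34=36 >7 → r--
[0,4] 2+28=30 >7 → r--
[0,3] 2+20=22 >7 → r--
[0,2] 2+17=19 >7 → r--
[0,1] 2+4=6 <7 → l++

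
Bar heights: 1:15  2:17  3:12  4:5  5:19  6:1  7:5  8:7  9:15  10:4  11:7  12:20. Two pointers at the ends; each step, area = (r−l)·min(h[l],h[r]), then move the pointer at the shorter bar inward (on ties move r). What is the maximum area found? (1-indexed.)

[1,12] min(15,20)*11=165 best=165 * → l++
[2,12] min(17,20)*10=170 best=170 * → l++
[3,12] min(12,20)*9=108 best=170 → l++
[4,12] min(5,20)*8=40 best=170 → l++
[5,12] min(19,20)*7=133 best=170 → l++
[6,12] min(1,20)*6=6 best=170 → l++
[7,12] min(5,20)*5=25 best=170 → l++
[8,12] min(7,20)*4=28 best=170 → l++
[9,12] min(15,20)*3=45 best=170 → l++
[10,12] min(4,20)*2=8 best=170 → l++
[11,12] min(7,20)*1=7 best=170 → l++

max area = 170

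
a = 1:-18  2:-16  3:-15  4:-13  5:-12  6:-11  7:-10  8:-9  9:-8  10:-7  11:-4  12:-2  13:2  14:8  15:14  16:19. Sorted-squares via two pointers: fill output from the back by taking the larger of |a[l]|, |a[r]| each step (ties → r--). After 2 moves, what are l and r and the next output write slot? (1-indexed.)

l=2, r=15, next write slot=14

l=1 r=16: |-18|<=|19| out[16]=361, r--
l=1 r=15: |-18|>|14| out[15]=324, l++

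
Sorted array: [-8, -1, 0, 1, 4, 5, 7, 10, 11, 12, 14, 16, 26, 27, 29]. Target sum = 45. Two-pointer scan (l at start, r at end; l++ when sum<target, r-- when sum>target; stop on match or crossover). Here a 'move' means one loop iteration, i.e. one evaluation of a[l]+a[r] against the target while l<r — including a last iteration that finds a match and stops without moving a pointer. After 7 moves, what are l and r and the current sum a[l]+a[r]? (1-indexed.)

l=1 r=15: -8+29=21 <45, l++
l=2 r=15: -1+29=28 <45, l++
l=3 r=15: 0+29=29 <45, l++
l=4 r=15: 1+29=30 <45, l++
l=5 r=15: 4+29=33 <45, l++
l=6 r=15: 5+29=34 <45, l++
l=7 r=15: 7+29=36 <45, l++

l=8, r=15, sum=39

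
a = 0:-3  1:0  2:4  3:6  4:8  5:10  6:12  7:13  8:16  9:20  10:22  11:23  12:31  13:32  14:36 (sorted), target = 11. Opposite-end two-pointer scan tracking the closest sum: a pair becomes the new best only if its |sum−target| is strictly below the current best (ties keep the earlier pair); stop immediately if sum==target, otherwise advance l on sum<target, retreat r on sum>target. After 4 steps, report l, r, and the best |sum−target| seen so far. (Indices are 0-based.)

l=0, r=10, best |Δ|=9

l=0 r=14: -3+36=33 d=22 *, r--
l=0 r=13: -3+32=29 d=18 *, r--
l=0 r=12: -3+31=28 d=17 *, r--
l=0 r=11: -3+23=20 d=9 *, r--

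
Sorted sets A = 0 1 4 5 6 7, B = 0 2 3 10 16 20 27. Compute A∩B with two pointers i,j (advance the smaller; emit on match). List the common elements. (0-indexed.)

intersection = [0]

[i=0,j=0] 0==0 emit → i++,j++
[i=1,j=1] 1<2 → i++
[i=2,j=1] 4>2 → j++
[i=2,j=2] 4>3 → j++
[i=2,j=3] 4<10 → i++
[i=3,j=3] 5<10 → i++
[i=4,j=3] 6<10 → i++
[i=5,j=3] 7<10 → i++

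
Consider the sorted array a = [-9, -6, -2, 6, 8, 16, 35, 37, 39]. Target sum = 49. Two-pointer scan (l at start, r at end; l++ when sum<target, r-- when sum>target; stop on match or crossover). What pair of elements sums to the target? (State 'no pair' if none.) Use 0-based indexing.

l=0 r=8: -9+39=30 <49, l++
l=1 r=8: -6+39=33 <49, l++
l=2 r=8: -2+39=37 <49, l++
l=3 r=8: 6+39=45 <49, l++
l=4 r=8: 8+39=47 <49, l++
l=5 r=8: 16+39=55 >49, r--
l=5 r=7: 16+37=53 >49, r--
l=5 r=6: 16+35=51 >49, r--

no pair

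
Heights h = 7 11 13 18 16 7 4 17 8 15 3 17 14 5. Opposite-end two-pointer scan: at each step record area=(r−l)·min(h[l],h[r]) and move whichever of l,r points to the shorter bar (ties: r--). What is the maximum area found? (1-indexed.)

max area = 136

[1,14] min(7,5)*13=65 best=65 * → r--
[1,13] min(7,14)*12=84 best=84 * → l++
[2,13] min(11,14)*11=121 best=121 * → l++
[3,13] min(13,14)*10=130 best=130 * → l++
[4,13] min(18,14)*9=126 best=130 → r--
[4,12] min(18,17)*8=136 best=136 * → r--
[4,11] min(18,3)*7=21 best=136 → r--
[4,10] min(18,15)*6=90 best=136 → r--
[4,9] min(18,8)*5=40 best=136 → r--
[4,8] min(18,17)*4=68 best=136 → r--
[4,7] min(18,4)*3=12 best=136 → r--
[4,6] min(18,7)*2=14 best=136 → r--
[4,5] min(18,16)*1=16 best=136 → r--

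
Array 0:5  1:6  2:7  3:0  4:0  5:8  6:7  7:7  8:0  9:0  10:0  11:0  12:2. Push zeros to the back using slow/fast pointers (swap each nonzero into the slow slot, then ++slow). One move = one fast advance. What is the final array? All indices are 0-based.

(s=0,f=0) a[fast]=5≠0 swap→a[0]=5 → slow++,fast++
(s=1,f=1) a[fast]=6≠0 swap→a[1]=6 → slow++,fast++
(s=2,f=2) a[fast]=7≠0 swap→a[2]=7 → slow++,fast++
(s=3,f=3) a[fast]=0 → fast++
(s=3,f=4) a[fast]=0 → fast++
(s=3,f=5) a[fast]=8≠0 swap→a[3]=8 → slow++,fast++
(s=4,f=6) a[fast]=7≠0 swap→a[4]=7 → slow++,fast++
(s=5,f=7) a[fast]=7≠0 swap→a[5]=7 → slow++,fast++
(s=6,f=8) a[fast]=0 → fast++
(s=6,f=9) a[fast]=0 → fast++
(s=6,f=10) a[fast]=0 → fast++
(s=6,f=11) a[fast]=0 → fast++
(s=6,f=12) a[fast]=2≠0 swap→a[6]=2 → slow++,fast++

[5, 6, 7, 8, 7, 7, 2, 0, 0, 0, 0, 0, 0]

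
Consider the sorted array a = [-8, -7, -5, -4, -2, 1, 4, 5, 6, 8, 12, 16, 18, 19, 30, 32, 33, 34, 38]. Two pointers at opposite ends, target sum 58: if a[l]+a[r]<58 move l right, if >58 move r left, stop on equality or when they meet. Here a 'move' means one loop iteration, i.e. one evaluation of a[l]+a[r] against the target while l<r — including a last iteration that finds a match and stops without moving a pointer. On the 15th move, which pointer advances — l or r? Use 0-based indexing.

[0,18] -8+38=30 <58 → l++
[1,18] -7+38=31 <58 → l++
[2,18] -5+38=33 <58 → l++
[3,18] -4+38=34 <58 → l++
[4,18] -2+38=36 <58 → l++
[5,18] 1+38=39 <58 → l++
[6,18] 4+38=42 <58 → l++
[7,18] 5+38=43 <58 → l++
[8,18] 6+38=44 <58 → l++
[9,18] 8+38=46 <58 → l++
[10,18] 12+38=50 <58 → l++
[11,18] 16+38=54 <58 → l++
[12,18] 18+38=56 <58 → l++
[13,18] 19+38=57 <58 → l++
[14,18] 30+38=68 >58 → r--

r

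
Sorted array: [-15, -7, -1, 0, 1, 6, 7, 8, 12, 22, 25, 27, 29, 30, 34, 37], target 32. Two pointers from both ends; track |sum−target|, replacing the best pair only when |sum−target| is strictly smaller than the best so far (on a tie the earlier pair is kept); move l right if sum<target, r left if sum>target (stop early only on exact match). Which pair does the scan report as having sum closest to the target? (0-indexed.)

pair (7, 25) with sum 32 (|Δ|=0)

[0,15] -15+37=22 d=10 * → l++
[1,15] -7+37=30 d=2 * → l++
[2,15] -1+37=36 d=4 → r--
[2,14] -1+34=33 d=1 * → r--
[2,13] -1+30=29 d=3 → l++
[3,13] 0+30=30 d=2 → l++
[4,13] 1+30=31 d=1 → l++
[5,13] 6+30=36 d=4 → r--
[5,12] 6+29=35 d=3 → r--
[5,11] 6+27=33 d=1 → r--
[5,10] 6+25=31 d=1 → l++
[6,10] 7+25=32 d=0 * → stop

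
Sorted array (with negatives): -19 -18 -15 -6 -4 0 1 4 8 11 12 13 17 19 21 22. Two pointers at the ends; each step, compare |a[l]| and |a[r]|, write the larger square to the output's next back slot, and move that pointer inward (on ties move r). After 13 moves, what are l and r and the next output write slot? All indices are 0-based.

l=0 r=15: |-19|<=|22| out[15]=484, r--
l=0 r=14: |-19|<=|21| out[14]=441, r--
l=0 r=13: |-19|<=|19| out[13]=361, r--
l=0 r=12: |-19|>|17| out[12]=361, l++
l=1 r=12: |-18|>|17| out[11]=324, l++
l=2 r=12: |-15|<=|17| out[10]=289, r--
l=2 r=11: |-15|>|13| out[9]=225, l++
l=3 r=11: |-6|<=|13| out[8]=169, r--
l=3 r=10: |-6|<=|12| out[7]=144, r--
l=3 r=9: |-6|<=|11| out[6]=121, r--
l=3 r=8: |-6|<=|8| out[5]=64, r--
l=3 r=7: |-6|>|4| out[4]=36, l++
l=4 r=7: |-4|<=|4| out[3]=16, r--

l=4, r=6, next write slot=2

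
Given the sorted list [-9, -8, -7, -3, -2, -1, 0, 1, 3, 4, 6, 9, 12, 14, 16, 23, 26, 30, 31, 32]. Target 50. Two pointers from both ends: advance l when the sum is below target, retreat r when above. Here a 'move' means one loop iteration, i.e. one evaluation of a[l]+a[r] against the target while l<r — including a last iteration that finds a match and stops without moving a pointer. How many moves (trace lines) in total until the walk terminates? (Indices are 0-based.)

19 moves

l=0 r=19: -9+32=23 <50, l++
l=1 r=19: -8+32=24 <50, l++
l=2 r=19: -7+32=25 <50, l++
l=3 r=19: -3+32=29 <50, l++
l=4 r=19: -2+32=30 <50, l++
l=5 r=19: -1+32=31 <50, l++
l=6 r=19: 0+32=32 <50, l++
l=7 r=19: 1+32=33 <50, l++
l=8 r=19: 3+32=35 <50, l++
l=9 r=19: 4+32=36 <50, l++
l=10 r=19: 6+32=38 <50, l++
l=11 r=19: 9+32=41 <50, l++
l=12 r=19: 12+32=44 <50, l++
l=13 r=19: 14+32=46 <50, l++
l=14 r=19: 16+32=48 <50, l++
l=15 r=19: 23+32=55 >50, r--
l=15 r=18: 23+31=54 >50, r--
l=15 r=17: 23+30=53 >50, r--
l=15 r=16: 23+26=49 <50, l++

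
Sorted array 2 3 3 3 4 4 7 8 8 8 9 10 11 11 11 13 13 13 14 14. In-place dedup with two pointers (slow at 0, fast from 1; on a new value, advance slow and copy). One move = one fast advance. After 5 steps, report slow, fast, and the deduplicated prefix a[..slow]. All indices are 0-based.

slow=2, fast=6, prefix=[2, 3, 4]

(s=0,f=1) a[fast]=3≠a[slow]=2 write a[1]=3 → slow++,fast++
(s=1,f=2) a[fast]=3=a[slow] dup → fast++
(s=1,f=3) a[fast]=3=a[slow] dup → fast++
(s=1,f=4) a[fast]=4≠a[slow]=3 write a[2]=4 → slow++,fast++
(s=2,f=5) a[fast]=4=a[slow] dup → fast++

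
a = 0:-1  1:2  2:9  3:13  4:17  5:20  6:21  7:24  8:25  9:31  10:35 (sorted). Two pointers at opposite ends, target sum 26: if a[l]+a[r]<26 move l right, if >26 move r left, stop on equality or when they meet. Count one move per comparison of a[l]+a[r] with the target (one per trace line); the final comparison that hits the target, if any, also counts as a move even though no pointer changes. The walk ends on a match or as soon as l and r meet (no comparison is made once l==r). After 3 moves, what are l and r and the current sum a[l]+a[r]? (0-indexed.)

l=1, r=8, sum=27

l=0 r=10: -1+35=34 >26, r--
l=0 r=9: -1+31=30 >26, r--
l=0 r=8: -1+25=24 <26, l++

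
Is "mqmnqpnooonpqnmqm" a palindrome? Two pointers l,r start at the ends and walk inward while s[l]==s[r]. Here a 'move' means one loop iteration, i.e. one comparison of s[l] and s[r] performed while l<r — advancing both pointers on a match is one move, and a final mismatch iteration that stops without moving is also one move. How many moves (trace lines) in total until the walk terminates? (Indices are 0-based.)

[0,16] 'm'=='m' → l++,r--
[1,15] 'q'=='q' → l++,r--
[2,14] 'm'=='m' → l++,r--
[3,13] 'n'=='n' → l++,r--
[4,12] 'q'=='q' → l++,r--
[5,11] 'p'=='p' → l++,r--
[6,10] 'n'=='n' → l++,r--
[7,9] 'o'=='o' → l++,r--

8 moves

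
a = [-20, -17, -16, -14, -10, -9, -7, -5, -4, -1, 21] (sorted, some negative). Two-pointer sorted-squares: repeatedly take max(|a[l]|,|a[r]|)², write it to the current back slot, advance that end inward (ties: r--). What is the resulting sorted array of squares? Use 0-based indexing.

[1, 16, 25, 49, 81, 100, 196, 256, 289, 400, 441]

[0,10] |-20|<=|21| out[10]=441 → r--
[0,9] |-20|>|-1| out[9]=400 → l++
[1,9] |-17|>|-1| out[8]=289 → l++
[2,9] |-16|>|-1| out[7]=256 → l++
[3,9] |-14|>|-1| out[6]=196 → l++
[4,9] |-10|>|-1| out[5]=100 → l++
[5,9] |-9|>|-1| out[4]=81 → l++
[6,9] |-7|>|-1| out[3]=49 → l++
[7,9] |-5|>|-1| out[2]=25 → l++
[8,9] |-4|>|-1| out[1]=16 → l++
[9,9] |-1|<=|-1| out[0]=1 → r--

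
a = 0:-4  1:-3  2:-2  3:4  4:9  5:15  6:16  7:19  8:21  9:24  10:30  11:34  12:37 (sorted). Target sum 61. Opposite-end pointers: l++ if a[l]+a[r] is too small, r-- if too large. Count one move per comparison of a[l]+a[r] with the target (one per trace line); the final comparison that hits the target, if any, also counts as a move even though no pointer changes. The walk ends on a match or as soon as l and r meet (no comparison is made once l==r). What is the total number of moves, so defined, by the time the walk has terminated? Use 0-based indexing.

l=0 r=12: -4+37=33 <61, l++
l=1 r=12: -3+37=34 <61, l++
l=2 r=12: -2+37=35 <61, l++
l=3 r=12: 4+37=41 <61, l++
l=4 r=12: 9+37=46 <61, l++
l=5 r=12: 15+37=52 <61, l++
l=6 r=12: 16+37=53 <61, l++
l=7 r=12: 19+37=56 <61, l++
l=8 r=12: 21+37=58 <61, l++
l=9 r=12: 24+37=61, found

10 moves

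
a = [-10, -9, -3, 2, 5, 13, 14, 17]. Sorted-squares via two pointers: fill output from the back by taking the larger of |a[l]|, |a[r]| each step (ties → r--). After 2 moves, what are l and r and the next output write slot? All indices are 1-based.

[1,8] |-10|<=|17| out[8]=289 → r--
[1,7] |-10|<=|14| out[7]=196 → r--

l=1, r=6, next write slot=6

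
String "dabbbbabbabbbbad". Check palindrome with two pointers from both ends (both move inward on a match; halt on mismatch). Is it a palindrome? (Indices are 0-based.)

[0,15] 'd'=='d' → l++,r--
[1,14] 'a'=='a' → l++,r--
[2,13] 'b'=='b' → l++,r--
[3,12] 'b'=='b' → l++,r--
[4,11] 'b'=='b' → l++,r--
[5,10] 'b'=='b' → l++,r--
[6,9] 'a'=='a' → l++,r--
[7,8] 'b'=='b' → l++,r--

palindrome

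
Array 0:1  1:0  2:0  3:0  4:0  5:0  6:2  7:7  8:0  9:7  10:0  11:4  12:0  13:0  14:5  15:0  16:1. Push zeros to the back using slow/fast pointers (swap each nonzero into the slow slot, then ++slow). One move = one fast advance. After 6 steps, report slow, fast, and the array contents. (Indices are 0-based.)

slow=1, fast=6, a=[1, 0, 0, 0, 0, 0, 2, 7, 0, 7, 0, 4, 0, 0, 5, 0, 1]

slow=0 fast=0: a[fast]=1≠0 swap→a[0]=1, slow++,fast++
slow=1 fast=1: a[fast]=0, fast++
slow=1 fast=2: a[fast]=0, fast++
slow=1 fast=3: a[fast]=0, fast++
slow=1 fast=4: a[fast]=0, fast++
slow=1 fast=5: a[fast]=0, fast++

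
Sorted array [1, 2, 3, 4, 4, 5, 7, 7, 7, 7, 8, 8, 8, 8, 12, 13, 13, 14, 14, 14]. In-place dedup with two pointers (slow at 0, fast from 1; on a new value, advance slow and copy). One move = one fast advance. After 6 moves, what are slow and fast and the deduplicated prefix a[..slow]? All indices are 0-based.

slow=5, fast=7, prefix=[1, 2, 3, 4, 5, 7]

(s=0,f=1) a[fast]=2≠a[slow]=1 write a[1]=2 → slow++,fast++
(s=1,f=2) a[fast]=3≠a[slow]=2 write a[2]=3 → slow++,fast++
(s=2,f=3) a[fast]=4≠a[slow]=3 write a[3]=4 → slow++,fast++
(s=3,f=4) a[fast]=4=a[slow] dup → fast++
(s=3,f=5) a[fast]=5≠a[slow]=4 write a[4]=5 → slow++,fast++
(s=4,f=6) a[fast]=7≠a[slow]=5 write a[5]=7 → slow++,fast++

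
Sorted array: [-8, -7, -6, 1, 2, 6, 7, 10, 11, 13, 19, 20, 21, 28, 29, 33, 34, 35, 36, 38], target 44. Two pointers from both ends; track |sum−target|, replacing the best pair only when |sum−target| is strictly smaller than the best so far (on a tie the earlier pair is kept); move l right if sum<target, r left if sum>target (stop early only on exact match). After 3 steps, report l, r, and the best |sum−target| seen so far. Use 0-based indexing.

l=3, r=19, best |Δ|=12

[0,19] -8+38=30 d=14 * → l++
[1,19] -7+38=31 d=13 * → l++
[2,19] -6+38=32 d=12 * → l++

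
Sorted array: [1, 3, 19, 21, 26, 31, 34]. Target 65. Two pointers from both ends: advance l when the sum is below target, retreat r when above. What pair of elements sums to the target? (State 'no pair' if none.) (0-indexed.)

(31, 34)

[0,6] 1+34=35 <65 → l++
[1,6] 3+34=37 <65 → l++
[2,6] 19+34=53 <65 → l++
[3,6] 21+34=55 <65 → l++
[4,6] 26+34=60 <65 → l++
[5,6] 31+34=65 → found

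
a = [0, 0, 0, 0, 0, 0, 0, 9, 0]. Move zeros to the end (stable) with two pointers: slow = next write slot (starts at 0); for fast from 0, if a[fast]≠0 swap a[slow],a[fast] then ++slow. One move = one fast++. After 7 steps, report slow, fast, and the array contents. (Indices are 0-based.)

slow=0, fast=7, a=[0, 0, 0, 0, 0, 0, 0, 9, 0]

slow=0 fast=0: a[fast]=0, fast++
slow=0 fast=1: a[fast]=0, fast++
slow=0 fast=2: a[fast]=0, fast++
slow=0 fast=3: a[fast]=0, fast++
slow=0 fast=4: a[fast]=0, fast++
slow=0 fast=5: a[fast]=0, fast++
slow=0 fast=6: a[fast]=0, fast++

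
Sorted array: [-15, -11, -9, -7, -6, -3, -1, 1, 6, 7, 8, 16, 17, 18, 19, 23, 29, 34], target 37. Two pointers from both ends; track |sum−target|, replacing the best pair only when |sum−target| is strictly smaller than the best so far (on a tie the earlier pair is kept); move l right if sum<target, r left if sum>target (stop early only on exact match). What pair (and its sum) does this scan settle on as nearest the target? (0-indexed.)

pair (8, 29) with sum 37 (|Δ|=0)

l=0 r=17: -15+34=19 d=18 *, l++
l=1 r=17: -11+34=23 d=14 *, l++
l=2 r=17: -9+34=25 d=12 *, l++
l=3 r=17: -7+34=27 d=10 *, l++
l=4 r=17: -6+34=28 d=9 *, l++
l=5 r=17: -3+34=31 d=6 *, l++
l=6 r=17: -1+34=33 d=4 *, l++
l=7 r=17: 1+34=35 d=2 *, l++
l=8 r=17: 6+34=40 d=3, r--
l=8 r=16: 6+29=35 d=2, l++
l=9 r=16: 7+29=36 d=1 *, l++
l=10 r=16: 8+29=37 d=0 *, stop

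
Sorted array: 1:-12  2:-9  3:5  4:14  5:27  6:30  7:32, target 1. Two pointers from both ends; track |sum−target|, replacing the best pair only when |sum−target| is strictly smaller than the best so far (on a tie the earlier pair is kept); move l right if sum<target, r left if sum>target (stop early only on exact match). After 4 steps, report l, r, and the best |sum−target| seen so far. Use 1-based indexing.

l=1, r=3, best |Δ|=1

l=1 r=7: -12+32=20 d=19 *, r--
l=1 r=6: -12+30=18 d=17 *, r--
l=1 r=5: -12+27=15 d=14 *, r--
l=1 r=4: -12+14=2 d=1 *, r--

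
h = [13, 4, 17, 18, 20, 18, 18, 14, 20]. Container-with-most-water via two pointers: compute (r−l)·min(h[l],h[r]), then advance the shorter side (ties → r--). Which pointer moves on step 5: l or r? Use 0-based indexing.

r

l=0 r=8: min(13,20)*8=104 best=104 *, l++
l=1 r=8: min(4,20)*7=28 best=104, l++
l=2 r=8: min(17,20)*6=102 best=104, l++
l=3 r=8: min(18,20)*5=90 best=104, l++
l=4 r=8: min(20,20)*4=80 best=104, r--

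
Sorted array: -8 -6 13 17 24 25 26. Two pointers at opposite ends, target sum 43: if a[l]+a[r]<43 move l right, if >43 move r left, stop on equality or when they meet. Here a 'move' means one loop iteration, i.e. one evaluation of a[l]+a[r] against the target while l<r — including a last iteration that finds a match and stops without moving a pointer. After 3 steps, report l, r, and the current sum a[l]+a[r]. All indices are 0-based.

l=0 r=6: -8+26=18 <43, l++
l=1 r=6: -6+26=20 <43, l++
l=2 r=6: 13+26=39 <43, l++

l=3, r=6, sum=43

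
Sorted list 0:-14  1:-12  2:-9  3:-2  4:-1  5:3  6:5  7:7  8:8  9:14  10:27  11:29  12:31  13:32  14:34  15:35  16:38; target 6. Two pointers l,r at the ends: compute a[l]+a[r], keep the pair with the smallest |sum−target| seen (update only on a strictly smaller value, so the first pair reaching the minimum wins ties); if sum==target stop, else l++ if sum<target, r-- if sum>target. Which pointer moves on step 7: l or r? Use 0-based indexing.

r

[0,16] -14+38=24 d=18 * → r--
[0,15] -14+35=21 d=15 * → r--
[0,14] -14+34=20 d=14 * → r--
[0,13] -14+32=18 d=12 * → r--
[0,12] -14+31=17 d=11 * → r--
[0,11] -14+29=15 d=9 * → r--
[0,10] -14+27=13 d=7 * → r--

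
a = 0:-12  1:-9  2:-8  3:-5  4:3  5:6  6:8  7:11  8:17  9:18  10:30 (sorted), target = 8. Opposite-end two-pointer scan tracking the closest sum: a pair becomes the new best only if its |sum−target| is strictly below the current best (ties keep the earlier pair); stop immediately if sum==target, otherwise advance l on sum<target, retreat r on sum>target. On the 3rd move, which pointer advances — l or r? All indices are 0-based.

r

[0,10] -12+30=18 d=10 * → r--
[0,9] -12+18=6 d=2 * → l++
[1,9] -9+18=9 d=1 * → r--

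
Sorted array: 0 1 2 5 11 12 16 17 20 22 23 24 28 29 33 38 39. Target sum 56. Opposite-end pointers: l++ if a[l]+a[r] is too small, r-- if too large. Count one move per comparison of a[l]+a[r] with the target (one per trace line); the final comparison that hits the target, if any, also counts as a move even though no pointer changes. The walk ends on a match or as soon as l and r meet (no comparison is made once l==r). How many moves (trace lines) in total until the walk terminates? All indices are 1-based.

8 moves

l=1 r=17: 0+39=39 <56, l++
l=2 r=17: 1+39=40 <56, l++
l=3 r=17: 2+39=41 <56, l++
l=4 r=17: 5+39=44 <56, l++
l=5 r=17: 11+39=50 <56, l++
l=6 r=17: 12+39=51 <56, l++
l=7 r=17: 16+39=55 <56, l++
l=8 r=17: 17+39=56, found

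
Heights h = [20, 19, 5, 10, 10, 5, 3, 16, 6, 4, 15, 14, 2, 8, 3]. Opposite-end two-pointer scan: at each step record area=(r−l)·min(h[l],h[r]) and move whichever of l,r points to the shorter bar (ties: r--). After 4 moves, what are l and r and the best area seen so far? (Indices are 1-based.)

l=1 r=15: min(20,3)*14=42 best=42 *, r--
l=1 r=14: min(20,8)*13=104 best=104 *, r--
l=1 r=13: min(20,2)*12=24 best=104, r--
l=1 r=12: min(20,14)*11=154 best=154 *, r--

l=1, r=11, best area=154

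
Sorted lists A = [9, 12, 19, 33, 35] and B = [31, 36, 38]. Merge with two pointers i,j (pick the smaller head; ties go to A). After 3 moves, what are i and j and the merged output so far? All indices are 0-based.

[i=0,j=0] A[i]=9<=B[j]=31 take 9 → i++
[i=1,j=0] A[i]=12<=B[j]=31 take 12 → i++
[i=2,j=0] A[i]=19<=B[j]=31 take 19 → i++

i=3, j=0, merged so far=[9, 12, 19]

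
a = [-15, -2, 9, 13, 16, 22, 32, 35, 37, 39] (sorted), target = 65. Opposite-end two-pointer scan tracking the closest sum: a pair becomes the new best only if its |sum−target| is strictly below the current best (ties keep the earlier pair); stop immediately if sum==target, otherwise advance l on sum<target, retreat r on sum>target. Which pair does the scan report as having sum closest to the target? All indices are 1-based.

[1,10] -15+39=24 d=41 * → l++
[2,10] -2+39=37 d=28 * → l++
[3,10] 9+39=48 d=17 * → l++
[4,10] 13+39=52 d=13 * → l++
[5,10] 16+39=55 d=10 * → l++
[6,10] 22+39=61 d=4 * → l++
[7,10] 32+39=71 d=6 → r--
[7,9] 32+37=69 d=4 → r--
[7,8] 32+35=67 d=2 * → r--

pair (32, 35) with sum 67 (|Δ|=2)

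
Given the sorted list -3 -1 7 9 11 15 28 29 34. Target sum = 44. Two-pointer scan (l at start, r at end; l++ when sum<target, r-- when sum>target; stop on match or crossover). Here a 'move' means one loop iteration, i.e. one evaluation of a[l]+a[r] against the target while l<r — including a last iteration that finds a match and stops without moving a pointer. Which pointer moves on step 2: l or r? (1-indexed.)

l=1 r=9: -3+34=31 <44, l++
l=2 r=9: -1+34=33 <44, l++

l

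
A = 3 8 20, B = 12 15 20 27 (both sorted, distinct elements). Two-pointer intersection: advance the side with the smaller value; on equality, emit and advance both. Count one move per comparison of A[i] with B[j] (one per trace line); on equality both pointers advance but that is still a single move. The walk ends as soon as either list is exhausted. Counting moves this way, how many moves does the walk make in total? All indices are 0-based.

5 moves

i=0 j=0: 3<12, i++
i=1 j=0: 8<12, i++
i=2 j=0: 20>12, j++
i=2 j=1: 20>15, j++
i=2 j=2: 20==20 emit, i++,j++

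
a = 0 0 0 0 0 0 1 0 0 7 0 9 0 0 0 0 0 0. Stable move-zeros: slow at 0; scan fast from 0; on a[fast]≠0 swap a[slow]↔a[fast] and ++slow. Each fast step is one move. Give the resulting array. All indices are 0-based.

slow=0 fast=0: a[fast]=0, fast++
slow=0 fast=1: a[fast]=0, fast++
slow=0 fast=2: a[fast]=0, fast++
slow=0 fast=3: a[fast]=0, fast++
slow=0 fast=4: a[fast]=0, fast++
slow=0 fast=5: a[fast]=0, fast++
slow=0 fast=6: a[fast]=1≠0 swap→a[0]=1, slow++,fast++
slow=1 fast=7: a[fast]=0, fast++
slow=1 fast=8: a[fast]=0, fast++
slow=1 fast=9: a[fast]=7≠0 swap→a[1]=7, slow++,fast++
slow=2 fast=10: a[fast]=0, fast++
slow=2 fast=11: a[fast]=9≠0 swap→a[2]=9, slow++,fast++
slow=3 fast=12: a[fast]=0, fast++
slow=3 fast=13: a[fast]=0, fast++
slow=3 fast=14: a[fast]=0, fast++
slow=3 fast=15: a[fast]=0, fast++
slow=3 fast=16: a[fast]=0, fast++
slow=3 fast=17: a[fast]=0, fast++

[1, 7, 9, 0, 0, 0, 0, 0, 0, 0, 0, 0, 0, 0, 0, 0, 0, 0]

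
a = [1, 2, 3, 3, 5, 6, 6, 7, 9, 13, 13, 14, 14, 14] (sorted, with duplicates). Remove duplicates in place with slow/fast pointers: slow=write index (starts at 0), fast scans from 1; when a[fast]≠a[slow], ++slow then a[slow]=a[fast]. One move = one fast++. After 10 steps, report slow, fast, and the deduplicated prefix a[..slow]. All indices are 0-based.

slow=7, fast=11, prefix=[1, 2, 3, 5, 6, 7, 9, 13]

(s=0,f=1) a[fast]=2≠a[slow]=1 write a[1]=2 → slow++,fast++
(s=1,f=2) a[fast]=3≠a[slow]=2 write a[2]=3 → slow++,fast++
(s=2,f=3) a[fast]=3=a[slow] dup → fast++
(s=2,f=4) a[fast]=5≠a[slow]=3 write a[3]=5 → slow++,fast++
(s=3,f=5) a[fast]=6≠a[slow]=5 write a[4]=6 → slow++,fast++
(s=4,f=6) a[fast]=6=a[slow] dup → fast++
(s=4,f=7) a[fast]=7≠a[slow]=6 write a[5]=7 → slow++,fast++
(s=5,f=8) a[fast]=9≠a[slow]=7 write a[6]=9 → slow++,fast++
(s=6,f=9) a[fast]=13≠a[slow]=9 write a[7]=13 → slow++,fast++
(s=7,f=10) a[fast]=13=a[slow] dup → fast++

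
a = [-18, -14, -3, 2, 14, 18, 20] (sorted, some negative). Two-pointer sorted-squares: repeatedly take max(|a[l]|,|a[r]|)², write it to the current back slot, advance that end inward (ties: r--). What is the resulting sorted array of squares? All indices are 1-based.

[4, 9, 196, 196, 324, 324, 400]

[1,7] |-18|<=|20| out[7]=400 → r--
[1,6] |-18|<=|18| out[6]=324 → r--
[1,5] |-18|>|14| out[5]=324 → l++
[2,5] |-14|<=|14| out[4]=196 → r--
[2,4] |-14|>|2| out[3]=196 → l++
[3,4] |-3|>|2| out[2]=9 → l++
[4,4] |2|<=|2| out[1]=4 → r--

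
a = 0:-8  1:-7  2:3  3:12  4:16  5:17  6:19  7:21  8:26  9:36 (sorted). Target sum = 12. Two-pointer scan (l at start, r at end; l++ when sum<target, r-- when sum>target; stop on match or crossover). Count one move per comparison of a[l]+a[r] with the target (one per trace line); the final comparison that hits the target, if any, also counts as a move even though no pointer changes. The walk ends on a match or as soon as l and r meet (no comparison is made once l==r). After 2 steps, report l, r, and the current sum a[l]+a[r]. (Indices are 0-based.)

[0,9] -8+36=28 >12 → r--
[0,8] -8+26=18 >12 → r--

l=0, r=7, sum=13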